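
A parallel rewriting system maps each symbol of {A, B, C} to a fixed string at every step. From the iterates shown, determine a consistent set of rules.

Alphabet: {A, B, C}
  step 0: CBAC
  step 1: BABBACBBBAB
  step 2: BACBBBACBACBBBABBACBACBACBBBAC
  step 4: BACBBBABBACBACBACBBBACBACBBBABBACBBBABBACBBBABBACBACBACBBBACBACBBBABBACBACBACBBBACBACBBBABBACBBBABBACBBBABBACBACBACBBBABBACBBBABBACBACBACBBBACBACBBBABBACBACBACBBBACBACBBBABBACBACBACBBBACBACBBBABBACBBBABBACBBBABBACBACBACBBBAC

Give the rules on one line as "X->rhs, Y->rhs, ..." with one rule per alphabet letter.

A->BB, B->BAC, C->BAB

  step 1 ⇒ step 2: BABBACBBBAB ⇒ BAC·BB·BAC·BAC·BB·BAB·BAC·BAC·BAC·BB·BAC
    A ↦ BB
    B ↦ BAC
    C ↦ BAB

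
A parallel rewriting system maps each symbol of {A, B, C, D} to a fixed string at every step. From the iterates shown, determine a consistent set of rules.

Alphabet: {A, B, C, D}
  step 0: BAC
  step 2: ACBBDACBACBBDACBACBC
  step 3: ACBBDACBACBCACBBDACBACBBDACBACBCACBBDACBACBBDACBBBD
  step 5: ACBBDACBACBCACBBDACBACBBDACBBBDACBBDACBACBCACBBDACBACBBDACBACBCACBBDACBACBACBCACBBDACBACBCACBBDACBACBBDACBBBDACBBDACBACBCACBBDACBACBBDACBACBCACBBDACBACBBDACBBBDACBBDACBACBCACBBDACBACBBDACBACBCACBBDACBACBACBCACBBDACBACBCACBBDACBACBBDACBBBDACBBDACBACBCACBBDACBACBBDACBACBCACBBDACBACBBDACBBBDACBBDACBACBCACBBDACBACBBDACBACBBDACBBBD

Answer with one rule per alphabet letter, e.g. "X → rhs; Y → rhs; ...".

  step 2 ⇒ step 3: ACBBDACBACBBDACBACBC ⇒ AC·BBD·ACB·ACB·C·AC·BBD·ACB·AC·BBD·ACB·ACB·C·AC·BBD·ACB·AC·BBD·ACB·BBD
    A ↦ AC
    B ↦ ACB
    C ↦ BBD
    D ↦ C

A->AC, B->ACB, C->BBD, D->C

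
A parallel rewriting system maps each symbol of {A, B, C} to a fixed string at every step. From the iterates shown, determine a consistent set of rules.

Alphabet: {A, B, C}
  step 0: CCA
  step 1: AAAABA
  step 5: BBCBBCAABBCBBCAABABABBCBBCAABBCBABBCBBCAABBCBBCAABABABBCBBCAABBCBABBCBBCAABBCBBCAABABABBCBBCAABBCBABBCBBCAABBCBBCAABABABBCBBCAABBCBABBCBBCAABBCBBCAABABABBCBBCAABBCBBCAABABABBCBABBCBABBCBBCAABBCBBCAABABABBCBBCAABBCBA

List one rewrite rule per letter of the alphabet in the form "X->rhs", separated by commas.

  step 0 ⇒ step 1: CCA ⇒ AA·AA·BA
    A ↦ BA
    C ↦ AA
    B ↦ BBC  (constrained at step 1)

A->BA, B->BBC, C->AA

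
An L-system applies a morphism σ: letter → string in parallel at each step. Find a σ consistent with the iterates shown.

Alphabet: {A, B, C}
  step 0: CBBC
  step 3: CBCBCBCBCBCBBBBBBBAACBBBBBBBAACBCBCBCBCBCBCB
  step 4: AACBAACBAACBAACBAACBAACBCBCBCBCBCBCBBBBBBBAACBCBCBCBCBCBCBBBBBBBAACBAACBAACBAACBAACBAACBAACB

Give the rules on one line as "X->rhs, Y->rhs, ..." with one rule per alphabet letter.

A->BBB, B->CB, C->AA

  step 3 ⇒ step 4: CBCBCBCBCBCBBBBBBBAACBBBBBBBAACBCBCBCBCBCBCB ⇒ AA·CB·AA·CB·AA·CB·AA·CB·AA·CB·AA·CB·CB·CB·CB·CB·CB·CB·BBB·BBB·AA·CB·CB·CB·CB·CB·CB·CB·BBB·BBB·AA·CB·AA·CB·AA·CB·AA·CB·AA·CB·AA·CB·AA·CB
    A ↦ BBB
    B ↦ CB
    C ↦ AA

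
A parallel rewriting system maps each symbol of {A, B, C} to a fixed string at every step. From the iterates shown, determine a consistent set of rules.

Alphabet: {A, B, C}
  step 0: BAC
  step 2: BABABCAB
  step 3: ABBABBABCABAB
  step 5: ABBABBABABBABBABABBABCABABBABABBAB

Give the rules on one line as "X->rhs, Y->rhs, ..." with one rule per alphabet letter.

  step 2 ⇒ step 3: BABABCAB ⇒ AB·B·AB·B·AB·CA·B·AB
    A ↦ B
    B ↦ AB
    C ↦ CA

A->B, B->AB, C->CA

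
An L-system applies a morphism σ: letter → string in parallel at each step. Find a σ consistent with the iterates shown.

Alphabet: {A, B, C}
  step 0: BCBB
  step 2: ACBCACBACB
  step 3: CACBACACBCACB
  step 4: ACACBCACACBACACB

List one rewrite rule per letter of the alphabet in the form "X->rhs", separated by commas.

  step 3 ⇒ step 4: CACBACACBCACB ⇒ A·C·A·CB·C·A·C·A·CB·A·C·A·CB
    A ↦ C
    B ↦ CB
    C ↦ A

A->C, B->CB, C->A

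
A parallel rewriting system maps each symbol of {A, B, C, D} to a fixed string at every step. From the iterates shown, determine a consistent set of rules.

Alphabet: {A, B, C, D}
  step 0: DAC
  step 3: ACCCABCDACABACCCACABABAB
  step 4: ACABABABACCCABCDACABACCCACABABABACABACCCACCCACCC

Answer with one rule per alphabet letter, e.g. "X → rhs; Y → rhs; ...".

A->AC, B->CC, C->AB, D->CD

  step 3 ⇒ step 4: ACCCABCDACABACCCACABABAB ⇒ AC·AB·AB·AB·AC·CC·AB·CD·AC·AB·AC·CC·AC·AB·AB·AB·AC·AB·AC·CC·AC·CC·AC·CC
    A ↦ AC
    B ↦ CC
    C ↦ AB
    D ↦ CD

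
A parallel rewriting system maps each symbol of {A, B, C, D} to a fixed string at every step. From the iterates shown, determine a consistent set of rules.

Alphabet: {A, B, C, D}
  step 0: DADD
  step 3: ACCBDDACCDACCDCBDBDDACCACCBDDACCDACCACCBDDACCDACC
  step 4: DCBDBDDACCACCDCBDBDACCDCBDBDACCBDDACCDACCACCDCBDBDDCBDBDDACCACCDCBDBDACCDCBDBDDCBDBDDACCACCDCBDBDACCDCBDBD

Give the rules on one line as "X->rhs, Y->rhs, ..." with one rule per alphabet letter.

  step 3 ⇒ step 4: ACCBDDACCDACCDCBDBDDACCACCBDDACCDACCACCBDDACCDACC ⇒ DC·BD·BD·D·ACC·ACC·DC·BD·BD·ACC·DC·BD·BD·ACC·BD·D·ACC·D·ACC·ACC·DC·BD·BD·DC·BD·BD·D·ACC·ACC·DC·BD·BD·ACC·DC·BD·BD·DC·BD·BD·D·ACC·ACC·DC·BD·BD·ACC·DC·BD·BD
    A ↦ DC
    B ↦ D
    C ↦ BD
    D ↦ ACC

A->DC, B->D, C->BD, D->ACC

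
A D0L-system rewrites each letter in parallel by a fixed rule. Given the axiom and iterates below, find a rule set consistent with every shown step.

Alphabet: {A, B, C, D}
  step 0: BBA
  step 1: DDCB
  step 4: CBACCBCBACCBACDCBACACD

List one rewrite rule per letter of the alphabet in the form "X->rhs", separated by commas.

A->CB, B->D, C->AC, D->CB

  step 0 ⇒ step 1: BBA ⇒ D·D·CB
    A ↦ CB
    B ↦ D
    C ↦ AC  (constrained at step 1)
    D ↦ CB  (constrained at step 1)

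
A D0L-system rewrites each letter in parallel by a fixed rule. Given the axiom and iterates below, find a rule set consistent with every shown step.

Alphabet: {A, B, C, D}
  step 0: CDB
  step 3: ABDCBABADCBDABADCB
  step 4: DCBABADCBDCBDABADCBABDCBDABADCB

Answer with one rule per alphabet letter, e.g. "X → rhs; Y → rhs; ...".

  step 3 ⇒ step 4: ABDCBABADCBDABADCB ⇒ D·CB·AB·AD·CB·D·CB·D·AB·AD·CB·AB·D·CB·D·AB·AD·CB
    A ↦ D
    B ↦ CB
    C ↦ AD
    D ↦ AB

A->D, B->CB, C->AD, D->AB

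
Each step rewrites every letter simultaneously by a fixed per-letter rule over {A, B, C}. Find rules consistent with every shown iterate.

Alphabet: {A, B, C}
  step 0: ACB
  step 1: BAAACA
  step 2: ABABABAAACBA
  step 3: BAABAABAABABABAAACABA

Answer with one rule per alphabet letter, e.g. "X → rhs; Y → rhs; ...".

  step 2 ⇒ step 3: ABABABAAACBA ⇒ BA·A·BA·A·BA·A·BA·BA·BA·AAC·A·BA
    A ↦ BA
    B ↦ A
    C ↦ AAC

A->BA, B->A, C->AAC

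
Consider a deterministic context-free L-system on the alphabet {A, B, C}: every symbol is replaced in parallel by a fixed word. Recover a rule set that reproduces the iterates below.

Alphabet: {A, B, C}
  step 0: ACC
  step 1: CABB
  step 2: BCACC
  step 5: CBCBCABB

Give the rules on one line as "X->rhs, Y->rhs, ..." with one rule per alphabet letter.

  step 1 ⇒ step 2: CABB ⇒ B·CA·C·C
    A ↦ CA
    B ↦ C
    C ↦ B

A->CA, B->C, C->B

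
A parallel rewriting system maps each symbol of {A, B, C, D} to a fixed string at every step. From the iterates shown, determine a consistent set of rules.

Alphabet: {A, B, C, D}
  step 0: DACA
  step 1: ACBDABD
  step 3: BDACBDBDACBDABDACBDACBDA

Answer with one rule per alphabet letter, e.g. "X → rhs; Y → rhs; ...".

  step 0 ⇒ step 1: DACA ⇒ AC·BD·A·BD
    A ↦ BD
    C ↦ A
    D ↦ AC
    B ↦ BD  (constrained at step 1)

A->BD, B->BD, C->A, D->AC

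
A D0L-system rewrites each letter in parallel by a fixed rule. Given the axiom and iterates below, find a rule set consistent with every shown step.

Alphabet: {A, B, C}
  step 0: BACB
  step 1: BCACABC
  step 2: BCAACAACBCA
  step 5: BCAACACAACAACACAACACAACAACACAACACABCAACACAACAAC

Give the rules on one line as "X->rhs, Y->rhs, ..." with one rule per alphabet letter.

A->AC, B->BC, C->A

  step 1 ⇒ step 2: BCACABC ⇒ BC·A·AC·A·AC·BC·A
    A ↦ AC
    B ↦ BC
    C ↦ A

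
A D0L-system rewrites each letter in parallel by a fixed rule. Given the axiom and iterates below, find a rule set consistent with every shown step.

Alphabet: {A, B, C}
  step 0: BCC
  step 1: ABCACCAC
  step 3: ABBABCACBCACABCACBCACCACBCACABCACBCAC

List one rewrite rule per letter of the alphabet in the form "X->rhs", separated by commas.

  step 0 ⇒ step 1: BCC ⇒ AB·CAC·CAC
    B ↦ AB
    C ↦ CAC
    A ↦ B  (constrained at step 1)

A->B, B->AB, C->CAC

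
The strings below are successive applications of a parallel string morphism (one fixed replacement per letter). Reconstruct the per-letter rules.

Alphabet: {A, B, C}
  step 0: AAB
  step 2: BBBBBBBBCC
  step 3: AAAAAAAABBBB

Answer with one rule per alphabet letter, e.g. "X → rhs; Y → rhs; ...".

  step 2 ⇒ step 3: BBBBBBBBCC ⇒ A·A·A·A·A·A·A·A·BB·BB
    B ↦ A
    C ↦ BB
    A ↦ CC  (constrained at step 0)

A->CC, B->A, C->BB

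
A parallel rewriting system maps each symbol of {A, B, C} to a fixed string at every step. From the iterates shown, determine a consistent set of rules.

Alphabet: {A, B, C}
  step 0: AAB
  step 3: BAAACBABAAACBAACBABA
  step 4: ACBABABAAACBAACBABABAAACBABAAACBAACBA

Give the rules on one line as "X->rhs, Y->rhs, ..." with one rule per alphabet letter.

  step 3 ⇒ step 4: BAAACBABAAACBAACBABA ⇒ AC·BA·BA·BA·A·AC·BA·AC·BA·BA·BA·A·AC·BA·BA·A·AC·BA·AC·BA
    A ↦ BA
    B ↦ AC
    C ↦ A

A->BA, B->AC, C->A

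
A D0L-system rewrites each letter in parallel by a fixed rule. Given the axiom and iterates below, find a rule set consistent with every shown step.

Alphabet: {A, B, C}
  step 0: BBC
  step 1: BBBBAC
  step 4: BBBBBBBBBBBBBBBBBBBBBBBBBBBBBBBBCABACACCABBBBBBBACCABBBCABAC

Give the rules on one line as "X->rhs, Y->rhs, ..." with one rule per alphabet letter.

  step 0 ⇒ step 1: BBC ⇒ BB·BB·AC
    B ↦ BB
    C ↦ AC
    A ↦ CAB  (constrained at step 1)

A->CAB, B->BB, C->AC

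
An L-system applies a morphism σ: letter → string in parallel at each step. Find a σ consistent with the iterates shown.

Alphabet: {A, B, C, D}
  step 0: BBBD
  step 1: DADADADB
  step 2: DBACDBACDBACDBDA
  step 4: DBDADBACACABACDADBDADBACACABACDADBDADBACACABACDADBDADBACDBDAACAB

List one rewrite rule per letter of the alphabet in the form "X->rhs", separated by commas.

  step 1 ⇒ step 2: DADADADB ⇒ DB·AC·DB·AC·DB·AC·DB·DA
    A ↦ AC
    B ↦ DA
    D ↦ DB
    C ↦ AB  (constrained at step 2)

A->AC, B->DA, C->AB, D->DB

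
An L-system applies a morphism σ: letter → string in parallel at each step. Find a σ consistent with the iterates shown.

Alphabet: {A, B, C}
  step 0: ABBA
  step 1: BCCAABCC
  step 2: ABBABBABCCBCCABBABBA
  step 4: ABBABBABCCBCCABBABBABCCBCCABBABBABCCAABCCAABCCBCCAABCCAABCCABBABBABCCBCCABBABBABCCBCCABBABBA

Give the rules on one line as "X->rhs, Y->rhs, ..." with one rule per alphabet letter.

A->BCC, B->A, C->BBA

  step 1 ⇒ step 2: BCCAABCC ⇒ A·BBA·BBA·BCC·BCC·A·BBA·BBA
    A ↦ BCC
    B ↦ A
    C ↦ BBA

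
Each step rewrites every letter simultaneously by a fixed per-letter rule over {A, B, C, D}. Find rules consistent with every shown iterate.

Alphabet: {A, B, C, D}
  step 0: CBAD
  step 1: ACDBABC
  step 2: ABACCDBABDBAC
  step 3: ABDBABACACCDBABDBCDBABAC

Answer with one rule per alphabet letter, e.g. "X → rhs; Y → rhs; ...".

  step 2 ⇒ step 3: ABACCDBABDBAC ⇒ AB·DB·AB·AC·AC·C·DB·AB·DB·C·DB·AB·AC
    A ↦ AB
    B ↦ DB
    C ↦ AC
    D ↦ C

A->AB, B->DB, C->AC, D->C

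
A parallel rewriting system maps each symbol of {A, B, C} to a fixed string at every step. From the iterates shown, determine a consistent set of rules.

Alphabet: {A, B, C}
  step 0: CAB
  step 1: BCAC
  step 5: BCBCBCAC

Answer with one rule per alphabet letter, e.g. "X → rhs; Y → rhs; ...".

  step 0 ⇒ step 1: CAB ⇒ B·CA·C
    A ↦ CA
    B ↦ C
    C ↦ B

A->CA, B->C, C->B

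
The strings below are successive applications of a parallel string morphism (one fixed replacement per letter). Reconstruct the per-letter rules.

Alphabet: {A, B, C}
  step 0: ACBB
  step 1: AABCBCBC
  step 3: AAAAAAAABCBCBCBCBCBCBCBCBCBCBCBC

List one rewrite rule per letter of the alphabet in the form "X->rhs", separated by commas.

  step 0 ⇒ step 1: ACBB ⇒ AA·BC·BC·BC
    A ↦ AA
    B ↦ BC
    C ↦ BC

A->AA, B->BC, C->BC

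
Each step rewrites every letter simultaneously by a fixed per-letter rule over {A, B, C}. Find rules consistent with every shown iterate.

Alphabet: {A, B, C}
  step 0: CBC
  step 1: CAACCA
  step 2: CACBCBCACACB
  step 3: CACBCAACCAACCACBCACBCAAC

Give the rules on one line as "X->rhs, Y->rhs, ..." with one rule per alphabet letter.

A->CB, B->AC, C->CA

  step 2 ⇒ step 3: CACBCBCACACB ⇒ CA·CB·CA·AC·CA·AC·CA·CB·CA·CB·CA·AC
    A ↦ CB
    B ↦ AC
    C ↦ CA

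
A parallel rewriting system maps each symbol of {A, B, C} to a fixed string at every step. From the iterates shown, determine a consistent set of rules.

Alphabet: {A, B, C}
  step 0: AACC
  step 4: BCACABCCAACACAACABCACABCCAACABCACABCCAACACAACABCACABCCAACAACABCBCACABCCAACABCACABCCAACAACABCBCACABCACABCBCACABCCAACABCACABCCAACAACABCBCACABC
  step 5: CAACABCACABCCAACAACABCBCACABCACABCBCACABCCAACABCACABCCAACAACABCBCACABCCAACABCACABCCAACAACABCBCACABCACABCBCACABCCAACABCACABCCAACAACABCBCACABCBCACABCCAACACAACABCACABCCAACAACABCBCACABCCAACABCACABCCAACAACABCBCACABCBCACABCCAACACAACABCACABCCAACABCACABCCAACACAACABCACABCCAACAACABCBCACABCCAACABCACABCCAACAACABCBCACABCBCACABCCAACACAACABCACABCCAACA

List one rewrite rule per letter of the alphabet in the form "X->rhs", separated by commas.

  step 4 ⇒ step 5: BCACABCCAACACAACABCACABCCAACABCACABCCAACACAACABCACABCCAACAACABCBCACABCCAACABCACABCCAACAACABCBCACABCACABCBCACABCCAACABCACABCCAACAACABCBCACABC ⇒ CA·ACA·BC·ACA·BC·CA·ACA·ACA·BC·BC·ACA·BC·ACA·BC·BC·ACA·BC·CA·ACA·BC·ACA·BC·CA·ACA·ACA·BC·BC·ACA·BC·CA·ACA·BC·ACA·BC·CA·ACA·ACA·BC·BC·ACA·BC·ACA·BC·BC·ACA·BC·CA·ACA·BC·ACA·BC·CA·ACA·ACA·BC·BC·ACA·BC·BC·ACA·BC·CA·ACA·CA·ACA·BC·ACA·BC·CA·ACA·ACA·BC·BC·ACA·BC·CA·ACA·BC·ACA·BC·CA·ACA·ACA·BC·BC·ACA·BC·BC·ACA·BC·CA·ACA·CA·ACA·BC·ACA·BC·CA·ACA·BC·ACA·BC·CA·ACA·CA·ACA·BC·ACA·BC·CA·ACA·ACA·BC·BC·ACA·BC·CA·ACA·BC·ACA·BC·CA·ACA·ACA·BC·BC·ACA·BC·BC·ACA·BC·CA·ACA·CA·ACA·BC·ACA·BC·CA·ACA
    A ↦ BC
    B ↦ CA
    C ↦ ACA

A->BC, B->CA, C->ACA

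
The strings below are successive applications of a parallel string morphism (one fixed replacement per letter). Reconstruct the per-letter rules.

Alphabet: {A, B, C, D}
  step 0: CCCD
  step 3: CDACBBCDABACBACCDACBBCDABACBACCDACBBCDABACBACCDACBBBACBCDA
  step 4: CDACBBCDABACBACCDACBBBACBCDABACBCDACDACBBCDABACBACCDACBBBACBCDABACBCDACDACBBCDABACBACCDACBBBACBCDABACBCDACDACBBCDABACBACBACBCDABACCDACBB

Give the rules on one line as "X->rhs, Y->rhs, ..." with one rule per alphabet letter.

  step 3 ⇒ step 4: CDACBBCDABACBACCDACBBCDABACBACCDACBBCDABACBACCDACBBBACBCDA ⇒ CDA·CB·B·CDA·BAC·BAC·CDA·CB·B·BAC·B·CDA·BAC·B·CDA·CDA·CB·B·CDA·BAC·BAC·CDA·CB·B·BAC·B·CDA·BAC·B·CDA·CDA·CB·B·CDA·BAC·BAC·CDA·CB·B·BAC·B·CDA·BAC·B·CDA·CDA·CB·B·CDA·BAC·BAC·BAC·B·CDA·BAC·CDA·CB·B
    A ↦ B
    B ↦ BAC
    C ↦ CDA
    D ↦ CB

A->B, B->BAC, C->CDA, D->CB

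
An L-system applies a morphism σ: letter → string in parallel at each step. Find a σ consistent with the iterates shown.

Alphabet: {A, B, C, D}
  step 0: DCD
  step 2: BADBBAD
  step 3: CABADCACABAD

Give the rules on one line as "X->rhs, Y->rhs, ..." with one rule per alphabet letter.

  step 2 ⇒ step 3: BADBBAD ⇒ CA·B·AD·CA·CA·B·AD
    A ↦ B
    B ↦ CA
    D ↦ AD
    C ↦ A  (constrained at step 0)

A->B, B->CA, C->A, D->AD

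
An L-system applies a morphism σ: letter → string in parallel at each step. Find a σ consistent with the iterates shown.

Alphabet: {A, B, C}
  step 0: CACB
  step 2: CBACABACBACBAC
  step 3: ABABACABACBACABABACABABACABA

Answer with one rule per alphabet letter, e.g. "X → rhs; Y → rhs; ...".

A->C, B->BA, C->ABA

  step 2 ⇒ step 3: CBACABACBACBAC ⇒ ABA·BA·C·ABA·C·BA·C·ABA·BA·C·ABA·BA·C·ABA
    A ↦ C
    B ↦ BA
    C ↦ ABA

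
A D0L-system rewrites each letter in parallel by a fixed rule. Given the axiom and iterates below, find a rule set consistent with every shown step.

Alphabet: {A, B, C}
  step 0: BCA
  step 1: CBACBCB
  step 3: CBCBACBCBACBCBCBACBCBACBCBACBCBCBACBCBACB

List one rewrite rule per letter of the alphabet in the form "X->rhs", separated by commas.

  step 0 ⇒ step 1: BCA ⇒ CBA·CB·CB
    A ↦ CB
    B ↦ CBA
    C ↦ CB

A->CB, B->CBA, C->CB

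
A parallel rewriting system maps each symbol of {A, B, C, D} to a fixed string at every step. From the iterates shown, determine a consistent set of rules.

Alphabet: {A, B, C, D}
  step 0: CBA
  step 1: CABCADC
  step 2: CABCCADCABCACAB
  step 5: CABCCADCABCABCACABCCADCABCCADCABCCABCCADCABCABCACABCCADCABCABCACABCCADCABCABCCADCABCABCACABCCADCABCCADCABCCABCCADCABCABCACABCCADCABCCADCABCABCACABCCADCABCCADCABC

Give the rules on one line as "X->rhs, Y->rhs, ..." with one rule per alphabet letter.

  step 1 ⇒ step 2: CABCADC ⇒ CAB·C·CAD·CAB·C·A·CAB
    A ↦ C
    B ↦ CAD
    C ↦ CAB
    D ↦ A

A->C, B->CAD, C->CAB, D->A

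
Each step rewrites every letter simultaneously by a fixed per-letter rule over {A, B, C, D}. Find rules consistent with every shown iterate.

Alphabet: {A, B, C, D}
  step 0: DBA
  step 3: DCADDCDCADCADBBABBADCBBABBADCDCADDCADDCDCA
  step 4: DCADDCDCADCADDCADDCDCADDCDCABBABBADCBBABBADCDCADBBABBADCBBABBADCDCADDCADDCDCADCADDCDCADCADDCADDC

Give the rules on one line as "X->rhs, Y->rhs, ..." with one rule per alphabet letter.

A->DC, B->BBA, C->D, D->DCA

  step 3 ⇒ step 4: DCADDCDCADCADBBABBADCBBABBADCDCADDCADDCDCA ⇒ DCA·D·DC·DCA·DCA·D·DCA·D·DC·DCA·D·DC·DCA·BBA·BBA·DC·BBA·BBA·DC·DCA·D·BBA·BBA·DC·BBA·BBA·DC·DCA·D·DCA·D·DC·DCA·DCA·D·DC·DCA·DCA·D·DCA·D·DC
    A ↦ DC
    B ↦ BBA
    C ↦ D
    D ↦ DCA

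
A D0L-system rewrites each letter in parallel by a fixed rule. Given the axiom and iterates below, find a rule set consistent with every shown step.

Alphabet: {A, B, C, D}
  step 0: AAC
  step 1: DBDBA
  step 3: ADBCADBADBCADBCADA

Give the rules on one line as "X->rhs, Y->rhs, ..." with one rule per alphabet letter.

  step 0 ⇒ step 1: AAC ⇒ DB·DB·A
    A ↦ DB
    C ↦ A
    B ↦ DA  (constrained at step 1)
    D ↦ CA  (constrained at step 1)

A->DB, B->DA, C->A, D->CA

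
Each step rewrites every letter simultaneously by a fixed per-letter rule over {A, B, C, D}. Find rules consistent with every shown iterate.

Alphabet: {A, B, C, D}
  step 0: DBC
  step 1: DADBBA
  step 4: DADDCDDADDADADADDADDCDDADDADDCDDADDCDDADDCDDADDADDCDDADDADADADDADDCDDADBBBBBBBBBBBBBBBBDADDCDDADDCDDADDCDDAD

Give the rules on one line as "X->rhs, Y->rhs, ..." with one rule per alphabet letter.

  step 0 ⇒ step 1: DBC ⇒ DAD·BB·A
    B ↦ BB
    C ↦ A
    D ↦ DAD
    A ↦ DCD  (constrained at step 1)

A->DCD, B->BB, C->A, D->DAD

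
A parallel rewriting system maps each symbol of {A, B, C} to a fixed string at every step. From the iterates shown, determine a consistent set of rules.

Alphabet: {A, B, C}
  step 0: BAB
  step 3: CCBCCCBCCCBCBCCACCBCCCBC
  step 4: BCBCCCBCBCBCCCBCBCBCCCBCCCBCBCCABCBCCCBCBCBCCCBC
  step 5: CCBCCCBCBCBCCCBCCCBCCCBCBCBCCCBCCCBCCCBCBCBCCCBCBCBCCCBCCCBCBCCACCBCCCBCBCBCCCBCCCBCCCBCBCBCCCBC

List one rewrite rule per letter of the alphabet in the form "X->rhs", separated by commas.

  step 4 ⇒ step 5: BCBCCCBCBCBCCCBCBCBCCCBCCCBCBCCABCBCCCBCBCBCCCBC ⇒ CC·BC·CC·BC·BC·BC·CC·BC·CC·BC·CC·BC·BC·BC·CC·BC·CC·BC·CC·BC·BC·BC·CC·BC·BC·BC·CC·BC·CC·BC·BC·CA·CC·BC·CC·BC·BC·BC·CC·BC·CC·BC·CC·BC·BC·BC·CC·BC
    A ↦ CA
    B ↦ CC
    C ↦ BC

A->CA, B->CC, C->BC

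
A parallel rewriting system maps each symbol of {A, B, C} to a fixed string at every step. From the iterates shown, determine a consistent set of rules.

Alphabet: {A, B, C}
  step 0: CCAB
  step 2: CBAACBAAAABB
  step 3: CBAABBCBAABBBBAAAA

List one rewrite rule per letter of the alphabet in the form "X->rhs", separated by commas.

  step 2 ⇒ step 3: CBAACBAAAABB ⇒ CB·AA·B·B·CB·AA·B·B·B·B·AA·AA
    A ↦ B
    B ↦ AA
    C ↦ CB

A->B, B->AA, C->CB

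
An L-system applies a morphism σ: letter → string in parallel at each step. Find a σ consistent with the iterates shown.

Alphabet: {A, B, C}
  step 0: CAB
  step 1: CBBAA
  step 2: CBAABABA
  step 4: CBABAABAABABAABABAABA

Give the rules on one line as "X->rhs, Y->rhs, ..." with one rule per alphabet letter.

  step 1 ⇒ step 2: CBBAA ⇒ CB·A·A·BA·BA
    A ↦ BA
    B ↦ A
    C ↦ CB

A->BA, B->A, C->CB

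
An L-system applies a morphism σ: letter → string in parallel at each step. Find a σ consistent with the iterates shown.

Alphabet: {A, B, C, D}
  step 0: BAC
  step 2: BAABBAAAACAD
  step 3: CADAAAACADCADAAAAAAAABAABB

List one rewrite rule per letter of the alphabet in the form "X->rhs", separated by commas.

  step 2 ⇒ step 3: BAABBAAAACAD ⇒ CAD·AA·AA·CAD·CAD·AA·AA·AA·AA·B·AA·BB
    A ↦ AA
    B ↦ CAD
    C ↦ B
    D ↦ BB

A->AA, B->CAD, C->B, D->BB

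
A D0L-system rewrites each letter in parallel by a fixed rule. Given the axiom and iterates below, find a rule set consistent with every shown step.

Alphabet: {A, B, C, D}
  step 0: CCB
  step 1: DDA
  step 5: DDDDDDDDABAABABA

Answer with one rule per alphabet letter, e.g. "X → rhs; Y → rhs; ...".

  step 0 ⇒ step 1: CCB ⇒ D·D·A
    B ↦ A
    C ↦ D
    A ↦ AB  (constrained at step 1)
    D ↦ CC  (constrained at step 1)

A->AB, B->A, C->D, D->CC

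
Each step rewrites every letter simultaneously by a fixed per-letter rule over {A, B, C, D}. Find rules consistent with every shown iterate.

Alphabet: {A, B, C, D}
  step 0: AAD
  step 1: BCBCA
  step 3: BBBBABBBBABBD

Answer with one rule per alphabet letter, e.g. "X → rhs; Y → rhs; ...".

A->BC, B->BB, C->D, D->A

  step 0 ⇒ step 1: AAD ⇒ BC·BC·A
    A ↦ BC
    D ↦ A
    B ↦ BB  (constrained at step 1)
    C ↦ D  (constrained at step 1)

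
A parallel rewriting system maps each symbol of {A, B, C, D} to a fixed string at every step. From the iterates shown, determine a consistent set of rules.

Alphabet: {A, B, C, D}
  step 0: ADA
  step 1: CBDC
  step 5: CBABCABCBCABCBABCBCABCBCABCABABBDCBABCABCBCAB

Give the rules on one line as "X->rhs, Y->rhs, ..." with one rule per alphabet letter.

A->C, B->AB, C->CB, D->BD

  step 0 ⇒ step 1: ADA ⇒ C·BD·C
    A ↦ C
    D ↦ BD
    B ↦ AB  (constrained at step 1)
    C ↦ CB  (constrained at step 1)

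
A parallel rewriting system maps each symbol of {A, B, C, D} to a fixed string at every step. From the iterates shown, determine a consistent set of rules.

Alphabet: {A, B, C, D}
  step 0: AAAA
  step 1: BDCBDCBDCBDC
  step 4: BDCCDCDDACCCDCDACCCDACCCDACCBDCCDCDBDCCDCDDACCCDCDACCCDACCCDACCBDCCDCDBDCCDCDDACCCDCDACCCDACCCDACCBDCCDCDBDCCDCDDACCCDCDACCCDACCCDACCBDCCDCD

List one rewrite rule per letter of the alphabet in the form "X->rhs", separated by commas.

  step 0 ⇒ step 1: AAAA ⇒ BDC·BDC·BDC·BDC
    A ↦ BDC
    B ↦ D  (constrained at step 1)
    C ↦ CD  (constrained at step 1)
    D ↦ ACC  (constrained at step 1)

A->BDC, B->D, C->CD, D->ACC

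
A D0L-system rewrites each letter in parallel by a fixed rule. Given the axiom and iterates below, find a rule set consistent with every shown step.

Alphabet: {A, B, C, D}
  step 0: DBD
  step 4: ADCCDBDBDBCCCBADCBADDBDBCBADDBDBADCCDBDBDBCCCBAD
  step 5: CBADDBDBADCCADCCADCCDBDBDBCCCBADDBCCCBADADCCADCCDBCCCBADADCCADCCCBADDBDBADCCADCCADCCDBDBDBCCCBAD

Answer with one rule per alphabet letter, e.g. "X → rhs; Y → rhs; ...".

A->CB, B->CC, C->DB, D->AD

  step 4 ⇒ step 5: ADCCDBDBDBCCCBADCBADDBDBCBADDBDBADCCDBDBDBCCCBAD ⇒ CB·AD·DB·DB·AD·CC·AD·CC·AD·CC·DB·DB·DB·CC·CB·AD·DB·CC·CB·AD·AD·CC·AD·CC·DB·CC·CB·AD·AD·CC·AD·CC·CB·AD·DB·DB·AD·CC·AD·CC·AD·CC·DB·DB·DB·CC·CB·AD
    A ↦ CB
    B ↦ CC
    C ↦ DB
    D ↦ AD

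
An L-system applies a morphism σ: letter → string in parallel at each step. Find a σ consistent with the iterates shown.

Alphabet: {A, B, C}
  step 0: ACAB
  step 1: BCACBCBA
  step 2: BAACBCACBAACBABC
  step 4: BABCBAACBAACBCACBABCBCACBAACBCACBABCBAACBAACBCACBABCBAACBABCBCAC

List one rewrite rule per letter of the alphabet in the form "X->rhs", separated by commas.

  step 1 ⇒ step 2: BCACBCBA ⇒ BA·AC·BC·AC·BA·AC·BA·BC
    A ↦ BC
    B ↦ BA
    C ↦ AC

A->BC, B->BA, C->AC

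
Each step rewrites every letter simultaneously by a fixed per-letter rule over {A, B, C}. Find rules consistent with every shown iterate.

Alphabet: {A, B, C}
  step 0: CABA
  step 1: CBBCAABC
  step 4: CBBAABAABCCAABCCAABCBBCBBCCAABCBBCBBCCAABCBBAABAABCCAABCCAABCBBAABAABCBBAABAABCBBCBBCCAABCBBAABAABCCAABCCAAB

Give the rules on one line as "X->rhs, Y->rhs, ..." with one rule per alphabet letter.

A->C, B->AAB, C->CBB

  step 0 ⇒ step 1: CABA ⇒ CBB·C·AAB·C
    A ↦ C
    B ↦ AAB
    C ↦ CBB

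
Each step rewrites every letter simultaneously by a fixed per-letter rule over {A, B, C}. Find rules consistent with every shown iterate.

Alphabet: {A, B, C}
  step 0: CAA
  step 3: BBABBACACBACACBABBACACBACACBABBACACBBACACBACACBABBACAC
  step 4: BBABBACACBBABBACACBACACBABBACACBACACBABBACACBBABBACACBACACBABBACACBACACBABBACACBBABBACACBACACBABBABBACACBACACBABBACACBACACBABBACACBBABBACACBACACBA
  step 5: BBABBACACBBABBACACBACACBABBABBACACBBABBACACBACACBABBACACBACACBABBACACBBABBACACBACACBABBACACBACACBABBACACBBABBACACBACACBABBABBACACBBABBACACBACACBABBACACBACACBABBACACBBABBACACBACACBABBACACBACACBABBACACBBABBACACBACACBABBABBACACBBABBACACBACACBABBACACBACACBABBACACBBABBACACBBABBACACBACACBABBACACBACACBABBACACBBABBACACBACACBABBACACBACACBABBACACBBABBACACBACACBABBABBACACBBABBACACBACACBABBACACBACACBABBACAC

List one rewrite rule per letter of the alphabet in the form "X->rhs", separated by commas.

  step 4 ⇒ step 5: BBABBACACBBABBACACBACACBABBACACBACACBABBACACBBABBACACBACACBABBACACBACACBABBACACBBABBACACBACACBABBABBACACBACACBABBACACBACACBABBACACBBABBACACBACACBA ⇒ BBA·BBA·CAC·BBA·BBA·CAC·BA·CAC·BA·BBA·BBA·CAC·BBA·BBA·CAC·BA·CAC·BA·BBA·CAC·BA·CAC·BA·BBA·CAC·BBA·BBA·CAC·BA·CAC·BA·BBA·CAC·BA·CAC·BA·BBA·CAC·BBA·BBA·CAC·BA·CAC·BA·BBA·BBA·CAC·BBA·BBA·CAC·BA·CAC·BA·BBA·CAC·BA·CAC·BA·BBA·CAC·BBA·BBA·CAC·BA·CAC·BA·BBA·CAC·BA·CAC·BA·BBA·CAC·BBA·BBA·CAC·BA·CAC·BA·BBA·BBA·CAC·BBA·BBA·CAC·BA·CAC·BA·BBA·CAC·BA·CAC·BA·BBA·CAC·BBA·BBA·CAC·BBA·BBA·CAC·BA·CAC·BA·BBA·CAC·BA·CAC·BA·BBA·CAC·BBA·BBA·CAC·BA·CAC·BA·BBA·CAC·BA·CAC·BA·BBA·CAC·BBA·BBA·CAC·BA·CAC·BA·BBA·BBA·CAC·BBA·BBA·CAC·BA·CAC·BA·BBA·CAC·BA·CAC·BA·BBA·CAC
    A ↦ CAC
    B ↦ BBA
    C ↦ BA

A->CAC, B->BBA, C->BA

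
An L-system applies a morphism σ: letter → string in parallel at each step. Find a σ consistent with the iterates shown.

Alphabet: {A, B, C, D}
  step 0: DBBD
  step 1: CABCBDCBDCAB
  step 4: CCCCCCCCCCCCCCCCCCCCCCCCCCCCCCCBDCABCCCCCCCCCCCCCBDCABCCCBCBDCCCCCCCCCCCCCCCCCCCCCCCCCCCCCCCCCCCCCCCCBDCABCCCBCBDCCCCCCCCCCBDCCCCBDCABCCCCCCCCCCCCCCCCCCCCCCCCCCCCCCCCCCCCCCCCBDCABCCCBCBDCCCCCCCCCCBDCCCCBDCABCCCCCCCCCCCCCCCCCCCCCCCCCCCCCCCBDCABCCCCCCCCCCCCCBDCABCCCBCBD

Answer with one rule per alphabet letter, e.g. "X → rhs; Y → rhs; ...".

  step 0 ⇒ step 1: DBBD ⇒ CAB·CBD·CBD·CAB
    B ↦ CBD
    D ↦ CAB
    A ↦ B  (constrained at step 1)
    C ↦ CCC  (constrained at step 1)

A->B, B->CBD, C->CCC, D->CAB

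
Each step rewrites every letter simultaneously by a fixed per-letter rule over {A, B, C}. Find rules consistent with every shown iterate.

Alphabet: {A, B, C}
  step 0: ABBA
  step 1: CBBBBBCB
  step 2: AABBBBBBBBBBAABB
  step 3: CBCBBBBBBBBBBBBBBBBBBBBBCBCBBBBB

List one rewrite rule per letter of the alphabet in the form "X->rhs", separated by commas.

  step 2 ⇒ step 3: AABBBBBBBBBBAABB ⇒ CB·CB·BB·BB·BB·BB·BB·BB·BB·BB·BB·BB·CB·CB·BB·BB
    A ↦ CB
    B ↦ BB
  step 1 ⇒ step 2: CBBBBBCB ⇒ AA·BB·BB·BB·BB·BB·AA·BB
    C ↦ AA

A->CB, B->BB, C->AA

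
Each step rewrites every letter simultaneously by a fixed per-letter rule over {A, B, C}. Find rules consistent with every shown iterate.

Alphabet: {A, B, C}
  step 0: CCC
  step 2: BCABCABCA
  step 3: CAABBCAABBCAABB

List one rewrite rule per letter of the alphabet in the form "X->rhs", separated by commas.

  step 2 ⇒ step 3: BCABCABCA ⇒ CA·AB·B·CA·AB·B·CA·AB·B
    A ↦ B
    B ↦ CA
    C ↦ AB

A->B, B->CA, C->AB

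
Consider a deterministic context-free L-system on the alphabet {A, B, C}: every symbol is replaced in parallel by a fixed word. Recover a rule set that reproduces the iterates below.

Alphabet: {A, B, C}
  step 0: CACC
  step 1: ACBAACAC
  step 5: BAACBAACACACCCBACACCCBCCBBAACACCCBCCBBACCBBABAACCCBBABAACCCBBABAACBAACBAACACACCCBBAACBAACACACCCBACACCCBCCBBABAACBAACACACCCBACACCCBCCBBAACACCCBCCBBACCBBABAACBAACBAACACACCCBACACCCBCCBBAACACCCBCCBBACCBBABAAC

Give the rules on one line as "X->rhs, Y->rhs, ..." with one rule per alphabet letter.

  step 0 ⇒ step 1: CACC ⇒ AC·BA·AC·AC
    A ↦ BA
    C ↦ AC
    B ↦ CCB  (constrained at step 1)

A->BA, B->CCB, C->AC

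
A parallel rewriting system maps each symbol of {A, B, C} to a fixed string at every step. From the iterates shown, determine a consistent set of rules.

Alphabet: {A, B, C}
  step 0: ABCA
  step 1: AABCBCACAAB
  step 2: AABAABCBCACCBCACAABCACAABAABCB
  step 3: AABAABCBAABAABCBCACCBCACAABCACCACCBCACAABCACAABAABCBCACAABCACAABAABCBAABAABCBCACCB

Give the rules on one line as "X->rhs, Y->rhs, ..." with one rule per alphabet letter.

A->AAB, B->CB, C->CAC

  step 2 ⇒ step 3: AABAABCBCACCBCACAABCACAABAABCB ⇒ AAB·AAB·CB·AAB·AAB·CB·CAC·CB·CAC·AAB·CAC·CAC·CB·CAC·AAB·CAC·AAB·AAB·CB·CAC·AAB·CAC·AAB·AAB·CB·AAB·AAB·CB·CAC·CB
    A ↦ AAB
    B ↦ CB
    C ↦ CAC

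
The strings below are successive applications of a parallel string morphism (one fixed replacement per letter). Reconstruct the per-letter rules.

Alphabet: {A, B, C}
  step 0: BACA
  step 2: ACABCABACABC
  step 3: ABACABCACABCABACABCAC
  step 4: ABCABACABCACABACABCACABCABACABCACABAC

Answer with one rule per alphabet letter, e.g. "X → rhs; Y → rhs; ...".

A->AB, B->C, C->AC

  step 3 ⇒ step 4: ABACABCACABCABACABCAC ⇒ AB·C·AB·AC·AB·C·AC·AB·AC·AB·C·AC·AB·C·AB·AC·AB·C·AC·AB·AC
    A ↦ AB
    B ↦ C
    C ↦ AC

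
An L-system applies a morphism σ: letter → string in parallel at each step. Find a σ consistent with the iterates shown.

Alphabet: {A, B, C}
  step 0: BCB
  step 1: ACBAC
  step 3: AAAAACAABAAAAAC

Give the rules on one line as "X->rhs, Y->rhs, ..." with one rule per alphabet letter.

A->AA, B->AC, C->B

  step 0 ⇒ step 1: BCB ⇒ AC·B·AC
    B ↦ AC
    C ↦ B
    A ↦ AA  (constrained at step 1)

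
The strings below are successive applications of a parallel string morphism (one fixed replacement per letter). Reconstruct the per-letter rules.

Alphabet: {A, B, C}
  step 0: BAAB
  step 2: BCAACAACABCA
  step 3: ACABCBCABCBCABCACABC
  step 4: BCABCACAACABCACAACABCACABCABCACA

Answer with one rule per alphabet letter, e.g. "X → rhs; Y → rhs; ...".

A->BC, B->AC, C->A

  step 3 ⇒ step 4: ACABCBCABCBCABCACABC ⇒ BC·A·BC·AC·A·AC·A·BC·AC·A·AC·A·BC·AC·A·BC·A·BC·AC·A
    A ↦ BC
    B ↦ AC
    C ↦ A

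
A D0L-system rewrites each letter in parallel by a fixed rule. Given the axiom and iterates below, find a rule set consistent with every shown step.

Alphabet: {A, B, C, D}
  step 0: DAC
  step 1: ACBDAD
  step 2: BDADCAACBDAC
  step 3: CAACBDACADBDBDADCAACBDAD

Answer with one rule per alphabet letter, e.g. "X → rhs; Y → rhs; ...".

A->BD, B->CA, C->AD, D->AC

  step 2 ⇒ step 3: BDADCAACBDAC ⇒ CA·AC·BD·AC·AD·BD·BD·AD·CA·AC·BD·AD
    A ↦ BD
    B ↦ CA
    C ↦ AD
    D ↦ AC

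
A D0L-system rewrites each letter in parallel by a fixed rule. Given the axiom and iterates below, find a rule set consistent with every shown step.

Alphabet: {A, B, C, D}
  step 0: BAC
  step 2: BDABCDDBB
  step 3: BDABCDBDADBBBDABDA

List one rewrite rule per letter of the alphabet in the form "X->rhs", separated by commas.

A->CD, B->BDA, C->D, D->B

  step 2 ⇒ step 3: BDABCDDBB ⇒ BDA·B·CD·BDA·D·B·B·BDA·BDA
    A ↦ CD
    B ↦ BDA
    C ↦ D
    D ↦ B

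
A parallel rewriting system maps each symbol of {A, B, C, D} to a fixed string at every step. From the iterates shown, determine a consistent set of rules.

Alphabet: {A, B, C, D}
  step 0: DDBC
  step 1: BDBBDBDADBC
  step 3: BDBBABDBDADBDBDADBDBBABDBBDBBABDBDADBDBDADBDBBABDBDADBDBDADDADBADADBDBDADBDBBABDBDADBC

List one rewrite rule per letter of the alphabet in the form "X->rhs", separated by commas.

A->BA, B->DAD, C->BC, D->BDB

  step 0 ⇒ step 1: DDBC ⇒ BDB·BDB·DAD·BC
    B ↦ DAD
    C ↦ BC
    D ↦ BDB
    A ↦ BA  (constrained at step 1)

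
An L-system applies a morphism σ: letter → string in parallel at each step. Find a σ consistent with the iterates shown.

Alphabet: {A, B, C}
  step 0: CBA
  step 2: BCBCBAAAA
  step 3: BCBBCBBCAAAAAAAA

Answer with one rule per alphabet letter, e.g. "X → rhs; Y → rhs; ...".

  step 2 ⇒ step 3: BCBCBAAAA ⇒ BC·B·BC·B·BC·AA·AA·AA·AA
    A ↦ AA
    B ↦ BC
    C ↦ B

A->AA, B->BC, C->B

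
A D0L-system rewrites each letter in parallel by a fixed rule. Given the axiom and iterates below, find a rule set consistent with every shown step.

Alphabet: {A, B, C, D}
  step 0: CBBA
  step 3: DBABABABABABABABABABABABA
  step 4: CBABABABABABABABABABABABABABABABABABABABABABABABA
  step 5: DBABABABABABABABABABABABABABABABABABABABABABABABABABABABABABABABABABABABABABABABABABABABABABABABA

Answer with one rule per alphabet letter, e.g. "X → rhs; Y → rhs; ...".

  step 4 ⇒ step 5: CBABABABABABABABABABABABABABABABABABABABABABABABA ⇒ D·BA·BA·BA·BA·BA·BA·BA·BA·BA·BA·BA·BA·BA·BA·BA·BA·BA·BA·BA·BA·BA·BA·BA·BA·BA·BA·BA·BA·BA·BA·BA·BA·BA·BA·BA·BA·BA·BA·BA·BA·BA·BA·BA·BA·BA·BA·BA·BA
    A ↦ BA
    B ↦ BA
    C ↦ D
  step 3 ⇒ step 4: DBABABABABABABABABABABABA ⇒ C·BA·BA·BA·BA·BA·BA·BA·BA·BA·BA·BA·BA·BA·BA·BA·BA·BA·BA·BA·BA·BA·BA·BA·BA
    D ↦ C

A->BA, B->BA, C->D, D->C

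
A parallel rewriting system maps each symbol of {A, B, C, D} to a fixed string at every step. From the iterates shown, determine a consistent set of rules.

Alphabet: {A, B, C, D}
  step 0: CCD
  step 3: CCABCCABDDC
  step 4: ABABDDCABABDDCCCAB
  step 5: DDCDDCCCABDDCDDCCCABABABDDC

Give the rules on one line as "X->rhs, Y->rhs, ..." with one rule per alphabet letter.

A->DD, B->C, C->AB, D->C

  step 4 ⇒ step 5: ABABDDCABABDDCCCAB ⇒ DD·C·DD·C·C·C·AB·DD·C·DD·C·C·C·AB·AB·AB·DD·C
    A ↦ DD
    B ↦ C
    C ↦ AB
    D ↦ C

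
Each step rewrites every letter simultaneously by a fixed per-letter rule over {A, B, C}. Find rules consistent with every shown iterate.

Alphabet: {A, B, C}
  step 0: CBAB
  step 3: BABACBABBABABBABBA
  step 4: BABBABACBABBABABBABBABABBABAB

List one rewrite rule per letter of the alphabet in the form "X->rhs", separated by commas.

A->B, B->BA, C->AC

  step 3 ⇒ step 4: BABACBABBABABBABBA ⇒ BA·B·BA·B·AC·BA·B·BA·BA·B·BA·B·BA·BA·B·BA·BA·B
    A ↦ B
    B ↦ BA
    C ↦ AC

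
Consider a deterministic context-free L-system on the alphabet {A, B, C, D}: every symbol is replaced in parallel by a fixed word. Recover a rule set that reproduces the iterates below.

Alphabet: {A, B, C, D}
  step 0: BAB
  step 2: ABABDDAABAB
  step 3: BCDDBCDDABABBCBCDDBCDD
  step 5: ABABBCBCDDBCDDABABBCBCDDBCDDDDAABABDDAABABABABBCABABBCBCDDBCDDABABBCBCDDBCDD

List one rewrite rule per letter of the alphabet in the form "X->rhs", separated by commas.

  step 2 ⇒ step 3: ABABDDAABAB ⇒ BC·DD·BC·DD·AB·AB·BC·BC·DD·BC·DD
    A ↦ BC
    B ↦ DD
    D ↦ AB
    C ↦ A  (constrained at step 3)

A->BC, B->DD, C->A, D->AB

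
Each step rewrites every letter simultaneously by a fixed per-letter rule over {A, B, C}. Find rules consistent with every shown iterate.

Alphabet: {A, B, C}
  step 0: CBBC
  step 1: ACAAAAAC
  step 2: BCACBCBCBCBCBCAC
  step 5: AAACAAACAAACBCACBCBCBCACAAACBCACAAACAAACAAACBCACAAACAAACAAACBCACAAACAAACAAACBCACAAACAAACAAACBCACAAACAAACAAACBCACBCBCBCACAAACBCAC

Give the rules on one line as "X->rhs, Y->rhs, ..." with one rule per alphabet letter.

A->BC, B->AA, C->AC

  step 1 ⇒ step 2: ACAAAAAC ⇒ BC·AC·BC·BC·BC·BC·BC·AC
    A ↦ BC
    C ↦ AC
  step 0 ⇒ step 1: CBBC ⇒ AC·AA·AA·AC
    B ↦ AA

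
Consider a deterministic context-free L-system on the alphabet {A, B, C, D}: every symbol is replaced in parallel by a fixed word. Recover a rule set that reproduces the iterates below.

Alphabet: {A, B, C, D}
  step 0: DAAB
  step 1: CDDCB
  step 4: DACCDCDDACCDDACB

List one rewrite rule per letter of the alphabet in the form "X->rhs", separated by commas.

A->D, B->CB, C->DA, D->C

  step 0 ⇒ step 1: DAAB ⇒ C·D·D·CB
    A ↦ D
    B ↦ CB
    D ↦ C
    C ↦ DA  (constrained at step 1)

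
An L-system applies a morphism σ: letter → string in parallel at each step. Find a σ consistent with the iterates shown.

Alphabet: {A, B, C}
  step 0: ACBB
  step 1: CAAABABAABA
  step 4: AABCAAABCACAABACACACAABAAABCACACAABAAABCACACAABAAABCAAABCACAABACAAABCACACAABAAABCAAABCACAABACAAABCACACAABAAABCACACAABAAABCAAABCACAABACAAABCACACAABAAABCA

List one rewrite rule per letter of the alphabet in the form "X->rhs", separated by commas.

A->CA, B->ABA, C->AAB

  step 0 ⇒ step 1: ACBB ⇒ CA·AAB·ABA·ABA
    A ↦ CA
    B ↦ ABA
    C ↦ AAB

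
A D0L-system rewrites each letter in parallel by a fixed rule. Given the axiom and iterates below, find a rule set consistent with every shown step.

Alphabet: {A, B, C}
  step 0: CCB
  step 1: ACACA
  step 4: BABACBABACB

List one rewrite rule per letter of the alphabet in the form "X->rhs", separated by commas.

A->B, B->A, C->AC

  step 0 ⇒ step 1: CCB ⇒ AC·AC·A
    B ↦ A
    C ↦ AC
    A ↦ B  (constrained at step 1)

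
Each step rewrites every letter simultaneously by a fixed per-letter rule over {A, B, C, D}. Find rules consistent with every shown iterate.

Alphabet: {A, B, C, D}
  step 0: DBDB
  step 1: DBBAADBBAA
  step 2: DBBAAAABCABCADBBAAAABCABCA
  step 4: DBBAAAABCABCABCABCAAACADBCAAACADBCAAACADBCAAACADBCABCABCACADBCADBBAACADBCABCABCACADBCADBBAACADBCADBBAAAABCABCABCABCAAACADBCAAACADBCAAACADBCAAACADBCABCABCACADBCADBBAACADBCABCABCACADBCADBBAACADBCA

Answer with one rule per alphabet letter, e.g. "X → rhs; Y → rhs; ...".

  step 1 ⇒ step 2: DBBAADBBAA ⇒ DBB·AA·AA·BCA·BCA·DBB·AA·AA·BCA·BCA
    A ↦ BCA
    B ↦ AA
    D ↦ DBB
    C ↦ CAD  (constrained at step 2)

A->BCA, B->AA, C->CAD, D->DBB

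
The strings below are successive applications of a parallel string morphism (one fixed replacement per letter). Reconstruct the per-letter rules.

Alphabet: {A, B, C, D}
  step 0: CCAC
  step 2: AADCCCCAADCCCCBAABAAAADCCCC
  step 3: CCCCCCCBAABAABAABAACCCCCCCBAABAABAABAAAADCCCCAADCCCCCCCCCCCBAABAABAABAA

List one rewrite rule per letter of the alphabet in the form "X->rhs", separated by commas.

  step 2 ⇒ step 3: AADCCCCAADCCCCBAABAAAADCCCC ⇒ CC·CC·CCC·BAA·BAA·BAA·BAA·CC·CC·CCC·BAA·BAA·BAA·BAA·AAD·CC·CC·AAD·CC·CC·CC·CC·CCC·BAA·BAA·BAA·BAA
    A ↦ CC
    B ↦ AAD
    C ↦ BAA
    D ↦ CCC

A->CC, B->AAD, C->BAA, D->CCC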